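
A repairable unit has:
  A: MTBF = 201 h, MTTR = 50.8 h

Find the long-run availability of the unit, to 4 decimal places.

0.7983

A(A) = MTBF/(MTBF+MTTR) = 201/(201+50.8) = 0.7983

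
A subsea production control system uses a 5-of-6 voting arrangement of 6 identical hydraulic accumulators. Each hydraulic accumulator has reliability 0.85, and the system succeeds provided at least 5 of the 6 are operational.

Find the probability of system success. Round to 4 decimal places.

R = Σ_{i=5}^{6} C(6,i) p^i (1−p)^{6−i} with p = 0.85
C(6,5)·0.85^5·0.15^1 = 0.399335
C(6,6)·0.85^6·0.15^0 = 0.377150
Sum = 0.7765

0.7765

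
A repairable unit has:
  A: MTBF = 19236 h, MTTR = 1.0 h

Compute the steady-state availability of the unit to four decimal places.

A(A) = MTBF/(MTBF+MTTR) = 19236/(19236+1.0) = 0.9999

0.9999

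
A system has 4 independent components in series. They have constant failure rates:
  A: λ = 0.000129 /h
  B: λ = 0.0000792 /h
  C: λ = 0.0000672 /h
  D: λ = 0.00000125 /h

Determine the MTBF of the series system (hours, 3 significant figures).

3610

Series of exponential components: λ_sys = Σ λ_i
λ_sys = 0.000129 + 0.0000792 + 0.0000672 + 0.00000125 = 2.7665e-04 /h
MTBF = 1 / λ_sys = 3610 h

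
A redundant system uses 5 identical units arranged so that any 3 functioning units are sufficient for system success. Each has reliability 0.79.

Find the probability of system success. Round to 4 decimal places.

0.9341

R = Σ_{i=3}^{5} C(5,i) p^i (1−p)^{5−i} with p = 0.79
C(5,3)·0.79^3·0.21^2 = 0.217430
C(5,4)·0.79^4·0.21^1 = 0.408976
C(5,5)·0.79^5·0.21^0 = 0.307706
Sum = 0.9341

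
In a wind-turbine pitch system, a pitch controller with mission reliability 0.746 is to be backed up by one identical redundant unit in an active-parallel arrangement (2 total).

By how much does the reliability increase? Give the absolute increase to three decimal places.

0.189

R_before = 0.746
R_after = 1 − (1 − 0.746)^2 = 0.935
ΔR = 0.935 − 0.746 = 0.189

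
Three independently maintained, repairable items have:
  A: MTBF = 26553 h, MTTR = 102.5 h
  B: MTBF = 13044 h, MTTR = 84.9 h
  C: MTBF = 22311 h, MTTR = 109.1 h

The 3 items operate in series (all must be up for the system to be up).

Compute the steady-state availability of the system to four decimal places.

A(A) = MTBF/(MTBF+MTTR) = 26553/(26553+102.5) = 0.996155
A(B) = MTBF/(MTBF+MTTR) = 13044/(13044+84.9) = 0.993533
A(C) = MTBF/(MTBF+MTTR) = 22311/(22311+109.1) = 0.995134
Series availability: 0.996155 × 0.993533 × 0.995134 = 0.9849

0.9849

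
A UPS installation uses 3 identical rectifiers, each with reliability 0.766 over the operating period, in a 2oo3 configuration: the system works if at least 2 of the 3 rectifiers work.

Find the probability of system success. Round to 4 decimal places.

0.8614

R = Σ_{i=2}^{3} C(3,i) p^i (1−p)^{3−i} with p = 0.766
C(3,2)·0.766^2·0.234^1 = 0.411903
C(3,3)·0.766^3·0.234^0 = 0.449455
Sum = 0.8614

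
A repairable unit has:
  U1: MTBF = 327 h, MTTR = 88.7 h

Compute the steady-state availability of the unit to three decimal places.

A(U1) = MTBF/(MTBF+MTTR) = 327/(327+88.7) = 0.787

0.787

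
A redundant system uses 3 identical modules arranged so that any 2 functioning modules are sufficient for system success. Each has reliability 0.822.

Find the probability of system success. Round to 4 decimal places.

R = Σ_{i=2}^{3} C(3,i) p^i (1−p)^{3−i} with p = 0.822
C(3,2)·0.822^2·0.178^1 = 0.360815
C(3,3)·0.822^3·0.178^0 = 0.555412
Sum = 0.9162

0.9162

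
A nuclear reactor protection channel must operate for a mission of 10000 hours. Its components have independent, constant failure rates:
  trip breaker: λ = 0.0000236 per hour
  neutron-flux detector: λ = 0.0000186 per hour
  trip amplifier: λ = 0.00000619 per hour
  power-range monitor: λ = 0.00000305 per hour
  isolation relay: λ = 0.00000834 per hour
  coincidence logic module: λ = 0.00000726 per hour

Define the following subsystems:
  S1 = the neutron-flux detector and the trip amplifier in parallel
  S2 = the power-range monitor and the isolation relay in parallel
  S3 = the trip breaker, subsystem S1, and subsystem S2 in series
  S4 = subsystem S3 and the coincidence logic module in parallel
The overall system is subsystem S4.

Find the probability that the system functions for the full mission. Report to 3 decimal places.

R(trip breaker) = exp(−0.0000236 × 10000) = 0.78978
R(neutron-flux detector) = exp(−0.0000186 × 10000) = 0.83027
R(trip amplifier) = exp(−0.00000619 × 10000) = 0.93998
R(power-range monitor) = exp(−0.00000305 × 10000) = 0.96996
R(isolation relay) = exp(−0.00000834 × 10000) = 0.91998
R(coincidence logic module) = exp(−0.00000726 × 10000) = 0.92997
Parallel (neutron-flux detector and trip amplifier): 1 − (1 − 0.83027)(1 − 0.93998) = 0.98981
Parallel (power-range monitor and isolation relay): 1 − (1 − 0.96996)(1 − 0.91998) = 0.99760
Series (trip breaker, [0.98981], and [0.99760]): 0.78978 × 0.98981 × 0.99760 = 0.77986
Parallel ([0.77986] and coincidence logic module): 1 − (1 − 0.77986)(1 − 0.92997) = 0.985

0.985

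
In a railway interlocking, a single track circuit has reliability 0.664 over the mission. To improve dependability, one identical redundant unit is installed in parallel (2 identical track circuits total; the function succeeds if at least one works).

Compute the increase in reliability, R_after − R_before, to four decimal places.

R_before = 0.664
R_after = 1 − (1 − 0.664)^2 = 0.8871
ΔR = 0.8871 − 0.664 = 0.2231

0.2231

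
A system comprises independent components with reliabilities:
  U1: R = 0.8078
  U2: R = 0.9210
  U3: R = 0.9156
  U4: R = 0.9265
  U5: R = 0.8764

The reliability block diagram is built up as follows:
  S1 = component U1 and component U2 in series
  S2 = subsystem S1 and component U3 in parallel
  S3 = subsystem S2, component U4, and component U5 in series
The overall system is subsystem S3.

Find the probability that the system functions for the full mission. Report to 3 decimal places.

0.794

Series (U1 and U2): 0.80780 × 0.92100 = 0.74398
Parallel ([0.74398] and U3): 1 − (1 − 0.74398)(1 − 0.91560) = 0.97839
Series ([0.97839], U4, and U5): 0.97839 × 0.92650 × 0.87640 = 0.794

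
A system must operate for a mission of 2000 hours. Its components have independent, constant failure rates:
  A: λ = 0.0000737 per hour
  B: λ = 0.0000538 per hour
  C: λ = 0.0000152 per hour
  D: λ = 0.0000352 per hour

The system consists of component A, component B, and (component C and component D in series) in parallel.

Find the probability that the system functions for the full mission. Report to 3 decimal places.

R(A) = exp(−0.0000737 × 2000) = 0.86295
R(B) = exp(−0.0000538 × 2000) = 0.89799
R(C) = exp(−0.0000152 × 2000) = 0.97006
R(D) = exp(−0.0000352 × 2000) = 0.93202
Series (C and D): 0.97006 × 0.93202 = 0.90412
Parallel (A, B, and [0.90412]): 1 − (1 − 0.86295)(1 − 0.89799)(1 − 0.90412) = 0.999

0.999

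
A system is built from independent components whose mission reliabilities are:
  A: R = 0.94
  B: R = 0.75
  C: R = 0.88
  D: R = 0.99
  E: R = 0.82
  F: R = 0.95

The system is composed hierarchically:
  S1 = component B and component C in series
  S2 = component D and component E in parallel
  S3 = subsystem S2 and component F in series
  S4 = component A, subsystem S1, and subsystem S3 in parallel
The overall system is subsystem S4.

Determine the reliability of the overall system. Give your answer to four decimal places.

0.9989

Series (B and C): 0.750000 × 0.880000 = 0.660000
Parallel (D and E): 1 − (1 − 0.990000)(1 − 0.820000) = 0.998200
Series ([0.998200] and F): 0.998200 × 0.950000 = 0.948290
Parallel (A, [0.660000], and [0.948290]): 1 − (1 − 0.940000)(1 − 0.660000)(1 − 0.948290) = 0.9989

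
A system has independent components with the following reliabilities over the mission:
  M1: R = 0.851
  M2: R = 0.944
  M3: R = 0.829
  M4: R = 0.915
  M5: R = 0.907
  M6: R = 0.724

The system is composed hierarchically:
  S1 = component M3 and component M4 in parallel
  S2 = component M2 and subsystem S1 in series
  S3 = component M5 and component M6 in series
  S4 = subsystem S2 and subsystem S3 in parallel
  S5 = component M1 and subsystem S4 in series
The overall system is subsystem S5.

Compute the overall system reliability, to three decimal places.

Parallel (M3 and M4): 1 − (1 − 0.82900)(1 − 0.91500) = 0.98547
Series (M2 and [0.98547]): 0.94400 × 0.98547 = 0.93028
Series (M5 and M6): 0.90700 × 0.72400 = 0.65667
Parallel ([0.93028] and [0.65667]): 1 − (1 − 0.93028)(1 − 0.65667) = 0.97606
Series (M1 and [0.97606]): 0.85100 × 0.97606 = 0.831

0.831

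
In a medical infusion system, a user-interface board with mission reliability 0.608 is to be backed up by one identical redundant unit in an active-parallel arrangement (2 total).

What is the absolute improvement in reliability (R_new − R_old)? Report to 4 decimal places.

0.2383

R_before = 0.608
R_after = 1 − (1 − 0.608)^2 = 0.8463
ΔR = 0.8463 − 0.608 = 0.2383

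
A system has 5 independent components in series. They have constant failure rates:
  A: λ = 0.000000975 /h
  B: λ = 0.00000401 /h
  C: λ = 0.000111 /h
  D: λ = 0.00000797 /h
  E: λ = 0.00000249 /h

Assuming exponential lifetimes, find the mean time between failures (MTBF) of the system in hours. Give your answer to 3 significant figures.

Series of exponential components: λ_sys = Σ λ_i
λ_sys = 0.000000975 + 0.00000401 + 0.000111 + 0.00000797 + 0.00000249 = 1.2645e-04 /h
MTBF = 1 / λ_sys = 7910 h

7910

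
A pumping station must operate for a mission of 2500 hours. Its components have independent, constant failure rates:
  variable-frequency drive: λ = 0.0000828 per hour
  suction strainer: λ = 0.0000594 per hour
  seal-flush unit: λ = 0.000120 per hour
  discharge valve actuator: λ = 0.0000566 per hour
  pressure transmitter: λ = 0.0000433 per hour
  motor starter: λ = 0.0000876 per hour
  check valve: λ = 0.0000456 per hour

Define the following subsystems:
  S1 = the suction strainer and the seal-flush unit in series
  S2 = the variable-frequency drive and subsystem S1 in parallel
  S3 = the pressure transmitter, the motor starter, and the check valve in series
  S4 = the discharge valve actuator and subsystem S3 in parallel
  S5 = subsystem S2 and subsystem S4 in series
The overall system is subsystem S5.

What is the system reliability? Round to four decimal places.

R(variable-frequency drive) = exp(−0.0000828 × 2500) = 0.813020
R(suction strainer) = exp(−0.0000594 × 2500) = 0.862000
R(seal-flush unit) = exp(−0.000120 × 2500) = 0.740818
R(discharge valve actuator) = exp(−0.0000566 × 2500) = 0.868055
R(pressure transmitter) = exp(−0.0000433 × 2500) = 0.897403
R(motor starter) = exp(−0.0000876 × 2500) = 0.803322
R(check valve) = exp(−0.0000456 × 2500) = 0.892258
Series (suction strainer and seal-flush unit): 0.862000 × 0.740818 = 0.638585
Parallel (variable-frequency drive and [0.638585]): 1 − (1 − 0.813020)(1 − 0.638585) = 0.932423
Series (pressure transmitter, motor starter, and check valve): 0.897403 × 0.803322 × 0.892258 = 0.643232
Parallel (discharge valve actuator and [0.643232]): 1 − (1 − 0.868055)(1 − 0.643232) = 0.952926
Series ([0.932423] and [0.952926]): 0.932423 × 0.952926 = 0.8885

0.8885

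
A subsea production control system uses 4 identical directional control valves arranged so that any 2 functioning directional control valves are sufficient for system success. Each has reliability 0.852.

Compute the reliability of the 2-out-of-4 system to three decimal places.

0.988

R = Σ_{i=2}^{4} C(4,i) p^i (1−p)^{4−i} with p = 0.852
C(4,2)·0.852^2·0.148^2 = 0.09540
C(4,3)·0.852^3·0.148^1 = 0.36613
C(4,4)·0.852^4·0.148^0 = 0.52694
Sum = 0.988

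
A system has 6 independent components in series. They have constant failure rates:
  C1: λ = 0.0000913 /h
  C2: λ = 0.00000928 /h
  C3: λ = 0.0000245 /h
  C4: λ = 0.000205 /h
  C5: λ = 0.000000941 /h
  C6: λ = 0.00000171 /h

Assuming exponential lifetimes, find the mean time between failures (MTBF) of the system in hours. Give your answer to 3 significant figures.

3010

Series of exponential components: λ_sys = Σ λ_i
λ_sys = 0.0000913 + 0.00000928 + 0.0000245 + 0.000205 + 0.000000941 + 0.00000171 = 3.3273e-04 /h
MTBF = 1 / λ_sys = 3010 h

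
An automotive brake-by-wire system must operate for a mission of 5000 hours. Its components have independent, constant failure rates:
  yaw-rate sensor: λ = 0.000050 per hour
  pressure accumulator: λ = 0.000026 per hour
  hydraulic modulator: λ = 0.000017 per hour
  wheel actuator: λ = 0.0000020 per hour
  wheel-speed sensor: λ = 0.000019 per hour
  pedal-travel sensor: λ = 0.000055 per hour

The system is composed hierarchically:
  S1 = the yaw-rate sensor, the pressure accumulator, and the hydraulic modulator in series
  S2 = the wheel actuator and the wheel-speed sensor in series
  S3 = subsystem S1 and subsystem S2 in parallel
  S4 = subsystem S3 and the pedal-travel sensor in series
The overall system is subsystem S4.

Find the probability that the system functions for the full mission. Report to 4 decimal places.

0.7314

R(yaw-rate sensor) = exp(−0.000050 × 5000) = 0.778801
R(pressure accumulator) = exp(−0.000026 × 5000) = 0.878095
R(hydraulic modulator) = exp(−0.000017 × 5000) = 0.918512
R(wheel actuator) = exp(−0.0000020 × 5000) = 0.990050
R(wheel-speed sensor) = exp(−0.000019 × 5000) = 0.909373
R(pedal-travel sensor) = exp(−0.000055 × 5000) = 0.759572
Series (yaw-rate sensor, pressure accumulator, and hydraulic modulator): 0.778801 × 0.878095 × 0.918512 = 0.628135
Series (wheel actuator and wheel-speed sensor): 0.990050 × 0.909373 = 0.900325
Parallel ([0.628135] and [0.900325]): 1 − (1 − 0.628135)(1 − 0.900325) = 0.962934
Series ([0.962934] and pedal-travel sensor): 0.962934 × 0.759572 = 0.7314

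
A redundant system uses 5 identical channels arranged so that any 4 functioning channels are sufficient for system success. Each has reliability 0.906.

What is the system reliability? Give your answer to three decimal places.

R = Σ_{i=4}^{5} C(5,i) p^i (1−p)^{5−i} with p = 0.906
C(5,4)·0.906^4·0.094^1 = 0.31667
C(5,5)·0.906^5·0.094^0 = 0.61044
Sum = 0.927

0.927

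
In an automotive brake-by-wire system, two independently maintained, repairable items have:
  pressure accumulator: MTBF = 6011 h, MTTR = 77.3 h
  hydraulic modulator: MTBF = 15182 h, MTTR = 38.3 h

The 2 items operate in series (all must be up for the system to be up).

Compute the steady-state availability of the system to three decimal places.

A(pressure accumulator) = MTBF/(MTBF+MTTR) = 6011/(6011+77.3) = 0.987304
A(hydraulic modulator) = MTBF/(MTBF+MTTR) = 15182/(15182+38.3) = 0.997484
Series availability: 0.987304 × 0.997484 = 0.985

0.985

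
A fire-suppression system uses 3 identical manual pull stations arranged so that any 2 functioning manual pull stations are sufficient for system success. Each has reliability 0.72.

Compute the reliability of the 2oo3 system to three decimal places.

R = Σ_{i=2}^{3} C(3,i) p^i (1−p)^{3−i} with p = 0.72
C(3,2)·0.72^2·0.28^1 = 0.43546
C(3,3)·0.72^3·0.28^0 = 0.37325
Sum = 0.809

0.809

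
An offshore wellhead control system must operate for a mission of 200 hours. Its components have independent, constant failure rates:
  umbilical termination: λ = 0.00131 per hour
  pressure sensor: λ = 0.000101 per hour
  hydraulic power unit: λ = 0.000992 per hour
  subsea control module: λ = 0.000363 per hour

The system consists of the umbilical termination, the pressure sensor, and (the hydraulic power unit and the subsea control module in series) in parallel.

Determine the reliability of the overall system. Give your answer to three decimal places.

0.999

R(umbilical termination) = exp(−0.00131 × 200) = 0.76951
R(pressure sensor) = exp(−0.000101 × 200) = 0.98000
R(hydraulic power unit) = exp(−0.000992 × 200) = 0.82004
R(subsea control module) = exp(−0.000363 × 200) = 0.92997
Series (hydraulic power unit and subsea control module): 0.82004 × 0.92997 = 0.76261
Parallel (umbilical termination, pressure sensor, and [0.76261]): 1 − (1 − 0.76951)(1 − 0.98000)(1 − 0.76261) = 0.999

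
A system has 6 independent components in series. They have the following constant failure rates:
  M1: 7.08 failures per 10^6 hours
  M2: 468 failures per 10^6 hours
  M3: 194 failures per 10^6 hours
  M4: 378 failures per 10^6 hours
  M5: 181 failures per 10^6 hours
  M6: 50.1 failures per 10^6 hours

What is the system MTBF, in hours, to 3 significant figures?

Series of exponential components: λ_sys = Σ λ_i
λ_sys = 0.00000708 + 0.000468 + 0.000194 + 0.000378 + 0.000181 + 0.0000501 = 1.2782e-03 /h
MTBF = 1 / λ_sys = 782 h

782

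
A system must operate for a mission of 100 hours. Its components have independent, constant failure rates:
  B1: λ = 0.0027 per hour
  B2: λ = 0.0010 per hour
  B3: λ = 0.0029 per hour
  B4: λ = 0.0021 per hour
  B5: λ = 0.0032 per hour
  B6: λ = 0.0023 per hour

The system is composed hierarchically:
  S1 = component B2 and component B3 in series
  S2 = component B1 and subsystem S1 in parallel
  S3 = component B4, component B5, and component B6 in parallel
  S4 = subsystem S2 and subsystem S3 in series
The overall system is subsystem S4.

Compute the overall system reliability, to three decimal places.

0.914

R(B1) = exp(−0.0027 × 100) = 0.76338
R(B2) = exp(−0.0010 × 100) = 0.90484
R(B3) = exp(−0.0029 × 100) = 0.74826
R(B4) = exp(−0.0021 × 100) = 0.81058
R(B5) = exp(−0.0032 × 100) = 0.72615
R(B6) = exp(−0.0023 × 100) = 0.79453
Series (B2 and B3): 0.90484 × 0.74826 = 0.67706
Parallel (B1 and [0.67706]): 1 − (1 − 0.76338)(1 − 0.67706) = 0.92359
Parallel (B4, B5, and B6): 1 − (1 − 0.81058)(1 − 0.72615)(1 − 0.79453) = 0.98934
Series ([0.92359] and [0.98934]): 0.92359 × 0.98934 = 0.914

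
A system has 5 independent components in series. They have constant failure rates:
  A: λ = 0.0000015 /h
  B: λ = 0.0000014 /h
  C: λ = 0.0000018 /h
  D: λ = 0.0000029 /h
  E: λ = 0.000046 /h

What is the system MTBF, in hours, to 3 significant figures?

Series of exponential components: λ_sys = Σ λ_i
λ_sys = 0.0000015 + 0.0000014 + 0.0000018 + 0.0000029 + 0.000046 = 5.3600e-05 /h
MTBF = 1 / λ_sys = 18700 h

18700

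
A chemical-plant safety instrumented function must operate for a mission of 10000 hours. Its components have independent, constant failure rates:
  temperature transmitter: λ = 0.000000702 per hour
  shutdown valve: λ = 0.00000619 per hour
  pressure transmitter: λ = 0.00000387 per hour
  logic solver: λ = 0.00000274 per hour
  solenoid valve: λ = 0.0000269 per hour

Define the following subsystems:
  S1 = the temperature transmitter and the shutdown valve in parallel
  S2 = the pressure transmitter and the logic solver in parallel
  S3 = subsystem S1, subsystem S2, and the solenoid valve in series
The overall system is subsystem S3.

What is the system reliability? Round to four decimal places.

R(temperature transmitter) = exp(−0.000000702 × 10000) = 0.993005
R(shutdown valve) = exp(−0.00000619 × 10000) = 0.939977
R(pressure transmitter) = exp(−0.00000387 × 10000) = 0.962039
R(logic solver) = exp(−0.00000274 × 10000) = 0.972972
R(solenoid valve) = exp(−0.0000269 × 10000) = 0.764143
Parallel (temperature transmitter and shutdown valve): 1 − (1 − 0.993005)(1 − 0.939977) = 0.999580
Parallel (pressure transmitter and logic solver): 1 − (1 − 0.962039)(1 − 0.972972) = 0.998974
Series ([0.999580], [0.998974], and solenoid valve): 0.999580 × 0.998974 × 0.764143 = 0.7630

0.7630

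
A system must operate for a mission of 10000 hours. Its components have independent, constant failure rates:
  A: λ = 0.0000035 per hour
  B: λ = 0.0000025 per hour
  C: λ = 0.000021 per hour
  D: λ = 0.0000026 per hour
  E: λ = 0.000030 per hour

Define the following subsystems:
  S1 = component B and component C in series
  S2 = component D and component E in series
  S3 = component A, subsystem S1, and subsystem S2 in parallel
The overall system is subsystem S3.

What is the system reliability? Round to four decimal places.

R(A) = exp(−0.0000035 × 10000) = 0.965605
R(B) = exp(−0.0000025 × 10000) = 0.975310
R(C) = exp(−0.000021 × 10000) = 0.810584
R(D) = exp(−0.0000026 × 10000) = 0.974335
R(E) = exp(−0.000030 × 10000) = 0.740818
Series (B and C): 0.975310 × 0.810584 = 0.790571
Series (D and E): 0.974335 × 0.740818 = 0.721805
Parallel (A, [0.790571], and [0.721805]): 1 − (1 − 0.965605)(1 − 0.790571)(1 − 0.721805) = 0.9980

0.9980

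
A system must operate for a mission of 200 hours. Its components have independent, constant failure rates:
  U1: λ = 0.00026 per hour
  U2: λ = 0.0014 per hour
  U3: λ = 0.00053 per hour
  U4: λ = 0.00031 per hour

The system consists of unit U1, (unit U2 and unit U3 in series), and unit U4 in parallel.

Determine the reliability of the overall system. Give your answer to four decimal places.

R(U1) = exp(−0.00026 × 200) = 0.949329
R(U2) = exp(−0.0014 × 200) = 0.755784
R(U3) = exp(−0.00053 × 200) = 0.899425
R(U4) = exp(−0.00031 × 200) = 0.939883
Series (U2 and U3): 0.755784 × 0.899425 = 0.679771
Parallel (U1, [0.679771], and U4): 1 − (1 − 0.949329)(1 − 0.679771)(1 − 0.939883) = 0.9990

0.9990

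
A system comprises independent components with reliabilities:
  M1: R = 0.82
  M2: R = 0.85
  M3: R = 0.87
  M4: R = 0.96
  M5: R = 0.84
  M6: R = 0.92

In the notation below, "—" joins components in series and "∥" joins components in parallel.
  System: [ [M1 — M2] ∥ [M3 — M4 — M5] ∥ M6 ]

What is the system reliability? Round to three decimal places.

0.993

Series (M1 and M2): 0.82000 × 0.85000 = 0.69700
Series (M3, M4, and M5): 0.87000 × 0.96000 × 0.84000 = 0.70157
Parallel ([0.69700], [0.70157], and M6): 1 − (1 − 0.69700)(1 − 0.70157)(1 − 0.92000) = 0.993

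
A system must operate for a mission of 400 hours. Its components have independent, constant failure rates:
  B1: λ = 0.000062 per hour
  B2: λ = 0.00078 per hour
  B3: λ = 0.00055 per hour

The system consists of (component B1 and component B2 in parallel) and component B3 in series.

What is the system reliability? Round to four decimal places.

R(B1) = exp(−0.000062 × 400) = 0.975505
R(B2) = exp(−0.00078 × 400) = 0.731982
R(B3) = exp(−0.00055 × 400) = 0.802519
Parallel (B1 and B2): 1 − (1 − 0.975505)(1 − 0.731982) = 0.993435
Series ([0.993435] and B3): 0.993435 × 0.802519 = 0.7973

0.7973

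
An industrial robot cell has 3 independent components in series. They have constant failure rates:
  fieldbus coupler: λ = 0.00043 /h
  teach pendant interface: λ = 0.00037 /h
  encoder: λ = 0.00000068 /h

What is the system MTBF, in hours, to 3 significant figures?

1250

Series of exponential components: λ_sys = Σ λ_i
λ_sys = 0.00043 + 0.00037 + 0.00000068 = 8.0068e-04 /h
MTBF = 1 / λ_sys = 1250 h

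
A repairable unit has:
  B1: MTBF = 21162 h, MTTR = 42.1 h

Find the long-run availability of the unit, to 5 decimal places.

A(B1) = MTBF/(MTBF+MTTR) = 21162/(21162+42.1) = 0.99801

0.99801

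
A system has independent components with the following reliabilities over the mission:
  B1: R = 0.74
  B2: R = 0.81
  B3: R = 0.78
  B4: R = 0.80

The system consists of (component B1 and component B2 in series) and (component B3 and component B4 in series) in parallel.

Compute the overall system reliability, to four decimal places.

0.8494

Series (B1 and B2): 0.740000 × 0.810000 = 0.599400
Series (B3 and B4): 0.780000 × 0.800000 = 0.624000
Parallel ([0.599400] and [0.624000]): 1 − (1 − 0.599400)(1 − 0.624000) = 0.8494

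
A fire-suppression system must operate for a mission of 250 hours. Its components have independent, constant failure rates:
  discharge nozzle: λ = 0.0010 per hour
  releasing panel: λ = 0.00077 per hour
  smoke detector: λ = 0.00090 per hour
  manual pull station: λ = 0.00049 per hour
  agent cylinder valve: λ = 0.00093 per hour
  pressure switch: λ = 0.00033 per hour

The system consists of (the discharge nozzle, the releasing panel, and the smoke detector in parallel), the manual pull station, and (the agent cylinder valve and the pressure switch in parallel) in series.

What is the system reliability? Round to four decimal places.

0.8634

R(discharge nozzle) = exp(−0.0010 × 250) = 0.778801
R(releasing panel) = exp(−0.00077 × 250) = 0.824894
R(smoke detector) = exp(−0.00090 × 250) = 0.798516
R(manual pull station) = exp(−0.00049 × 250) = 0.884706
R(agent cylinder valve) = exp(−0.00093 × 250) = 0.792550
R(pressure switch) = exp(−0.00033 × 250) = 0.920811
Parallel (discharge nozzle, releasing panel, and smoke detector): 1 − (1 − 0.778801)(1 − 0.824894)(1 − 0.798516) = 0.992196
Parallel (agent cylinder valve and pressure switch): 1 − (1 − 0.792550)(1 − 0.920811) = 0.983572
Series ([0.992196], manual pull station, and [0.983572]): 0.992196 × 0.884706 × 0.983572 = 0.8634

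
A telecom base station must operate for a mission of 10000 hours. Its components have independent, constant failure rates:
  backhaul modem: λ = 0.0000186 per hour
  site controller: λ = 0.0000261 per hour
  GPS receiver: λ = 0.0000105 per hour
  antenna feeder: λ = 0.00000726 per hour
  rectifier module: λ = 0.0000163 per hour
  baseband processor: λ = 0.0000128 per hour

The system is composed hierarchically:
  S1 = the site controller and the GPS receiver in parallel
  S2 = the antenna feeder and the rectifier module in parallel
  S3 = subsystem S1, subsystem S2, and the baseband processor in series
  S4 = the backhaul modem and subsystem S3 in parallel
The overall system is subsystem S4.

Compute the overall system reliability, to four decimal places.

R(backhaul modem) = exp(−0.0000186 × 10000) = 0.830274
R(site controller) = exp(−0.0000261 × 10000) = 0.770281
R(GPS receiver) = exp(−0.0000105 × 10000) = 0.900325
R(antenna feeder) = exp(−0.00000726 × 10000) = 0.929973
R(rectifier module) = exp(−0.0000163 × 10000) = 0.849591
R(baseband processor) = exp(−0.0000128 × 10000) = 0.879853
Parallel (site controller and GPS receiver): 1 − (1 − 0.770281)(1 − 0.900325) = 0.977103
Parallel (antenna feeder and rectifier module): 1 − (1 − 0.929973)(1 − 0.849591) = 0.989467
Series ([0.977103], [0.989467], and baseband processor): 0.977103 × 0.989467 × 0.879853 = 0.850652
Parallel (backhaul modem and [0.850652]): 1 − (1 − 0.830274)(1 − 0.850652) = 0.9747

0.9747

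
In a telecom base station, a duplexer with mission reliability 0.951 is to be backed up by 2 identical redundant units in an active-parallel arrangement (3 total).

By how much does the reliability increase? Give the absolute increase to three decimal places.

0.049

R_before = 0.951
R_after = 1 − (1 − 0.951)^3 = 1.000
ΔR = 1.000 − 0.951 = 0.049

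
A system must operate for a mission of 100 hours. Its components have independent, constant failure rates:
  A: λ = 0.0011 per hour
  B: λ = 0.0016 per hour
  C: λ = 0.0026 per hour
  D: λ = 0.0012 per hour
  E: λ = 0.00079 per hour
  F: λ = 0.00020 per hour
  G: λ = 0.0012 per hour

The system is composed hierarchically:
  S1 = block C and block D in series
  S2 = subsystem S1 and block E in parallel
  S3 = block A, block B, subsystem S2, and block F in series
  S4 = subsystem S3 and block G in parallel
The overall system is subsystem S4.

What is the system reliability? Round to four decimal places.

R(A) = exp(−0.0011 × 100) = 0.895834
R(B) = exp(−0.0016 × 100) = 0.852144
R(C) = exp(−0.0026 × 100) = 0.771052
R(D) = exp(−0.0012 × 100) = 0.886920
R(E) = exp(−0.00079 × 100) = 0.924040
R(F) = exp(−0.00020 × 100) = 0.980199
R(G) = exp(−0.0012 × 100) = 0.886920
Series (C and D): 0.771052 × 0.886920 = 0.683861
Parallel ([0.683861] and E): 1 − (1 − 0.683861)(1 − 0.924040) = 0.975986
Series (A, B, [0.975986], and F): 0.895834 × 0.852144 × 0.975986 × 0.980199 = 0.730295
Parallel ([0.730295] and G): 1 − (1 − 0.730295)(1 − 0.886920) = 0.9695

0.9695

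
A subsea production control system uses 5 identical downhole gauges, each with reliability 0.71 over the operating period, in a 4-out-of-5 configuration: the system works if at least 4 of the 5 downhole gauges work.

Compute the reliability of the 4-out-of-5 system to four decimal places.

R = Σ_{i=4}^{5} C(5,i) p^i (1−p)^{5−i} with p = 0.71
C(5,4)·0.71^4·0.29^1 = 0.368469
C(5,5)·0.71^5·0.29^0 = 0.180423
Sum = 0.5489

0.5489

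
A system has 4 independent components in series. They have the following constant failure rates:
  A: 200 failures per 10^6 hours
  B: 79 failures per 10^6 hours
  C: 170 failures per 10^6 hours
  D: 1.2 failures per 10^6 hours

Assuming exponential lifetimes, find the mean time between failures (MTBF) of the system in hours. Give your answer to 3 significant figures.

2220

Series of exponential components: λ_sys = Σ λ_i
λ_sys = 0.00020 + 0.000079 + 0.00017 + 0.0000012 = 4.5020e-04 /h
MTBF = 1 / λ_sys = 2220 h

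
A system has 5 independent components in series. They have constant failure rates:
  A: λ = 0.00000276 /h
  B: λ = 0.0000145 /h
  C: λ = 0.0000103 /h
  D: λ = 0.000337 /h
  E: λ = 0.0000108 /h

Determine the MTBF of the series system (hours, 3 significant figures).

2660

Series of exponential components: λ_sys = Σ λ_i
λ_sys = 0.00000276 + 0.0000145 + 0.0000103 + 0.000337 + 0.0000108 = 3.7536e-04 /h
MTBF = 1 / λ_sys = 2660 h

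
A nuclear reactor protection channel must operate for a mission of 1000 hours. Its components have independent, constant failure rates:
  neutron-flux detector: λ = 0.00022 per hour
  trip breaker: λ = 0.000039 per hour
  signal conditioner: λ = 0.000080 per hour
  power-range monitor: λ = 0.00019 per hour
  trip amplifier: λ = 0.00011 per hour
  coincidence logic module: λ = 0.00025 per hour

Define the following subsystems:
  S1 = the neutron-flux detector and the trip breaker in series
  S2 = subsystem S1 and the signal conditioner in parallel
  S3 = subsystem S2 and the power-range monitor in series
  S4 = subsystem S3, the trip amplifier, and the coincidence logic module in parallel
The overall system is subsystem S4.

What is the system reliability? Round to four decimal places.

R(neutron-flux detector) = exp(−0.00022 × 1000) = 0.802519
R(trip breaker) = exp(−0.000039 × 1000) = 0.961751
R(signal conditioner) = exp(−0.000080 × 1000) = 0.923116
R(power-range monitor) = exp(−0.00019 × 1000) = 0.826959
R(trip amplifier) = exp(−0.00011 × 1000) = 0.895834
R(coincidence logic module) = exp(−0.00025 × 1000) = 0.778801
Series (neutron-flux detector and trip breaker): 0.802519 × 0.961751 = 0.771823
Parallel ([0.771823] and signal conditioner): 1 − (1 − 0.771823)(1 − 0.923116) = 0.982457
Series ([0.982457] and power-range monitor): 0.982457 × 0.826959 = 0.812452
Parallel ([0.812452], trip amplifier, and coincidence logic module): 1 − (1 − 0.812452)(1 − 0.895834)(1 − 0.778801) = 0.9957

0.9957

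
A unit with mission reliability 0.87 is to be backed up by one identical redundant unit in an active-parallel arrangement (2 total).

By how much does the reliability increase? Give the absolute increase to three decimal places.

R_before = 0.87
R_after = 1 − (1 − 0.87)^2 = 0.983
ΔR = 0.983 − 0.87 = 0.113

0.113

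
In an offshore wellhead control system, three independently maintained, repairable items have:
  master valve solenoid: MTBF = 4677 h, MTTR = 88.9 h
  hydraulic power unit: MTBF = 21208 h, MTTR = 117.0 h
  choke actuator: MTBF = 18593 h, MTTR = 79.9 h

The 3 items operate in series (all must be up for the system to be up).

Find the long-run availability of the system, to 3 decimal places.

0.972

A(master valve solenoid) = MTBF/(MTBF+MTTR) = 4677/(4677+88.9) = 0.981347
A(hydraulic power unit) = MTBF/(MTBF+MTTR) = 21208/(21208+117.0) = 0.994513
A(choke actuator) = MTBF/(MTBF+MTTR) = 18593/(18593+79.9) = 0.995721
Series availability: 0.981347 × 0.994513 × 0.995721 = 0.972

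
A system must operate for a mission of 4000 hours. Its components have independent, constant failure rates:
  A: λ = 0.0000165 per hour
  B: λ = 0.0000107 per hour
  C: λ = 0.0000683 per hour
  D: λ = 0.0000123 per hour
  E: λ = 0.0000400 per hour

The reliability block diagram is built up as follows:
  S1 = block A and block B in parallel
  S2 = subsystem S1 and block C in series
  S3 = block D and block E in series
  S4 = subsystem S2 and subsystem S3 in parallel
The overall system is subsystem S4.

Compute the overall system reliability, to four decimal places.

R(A) = exp(−0.0000165 × 4000) = 0.936131
R(B) = exp(−0.0000107 × 4000) = 0.958103
R(C) = exp(−0.0000683 × 4000) = 0.760941
R(D) = exp(−0.0000123 × 4000) = 0.951991
R(E) = exp(−0.0000400 × 4000) = 0.852144
Parallel (A and B): 1 − (1 − 0.936131)(1 − 0.958103) = 0.997324
Series ([0.997324] and C): 0.997324 × 0.760941 = 0.758905
Series (D and E): 0.951991 × 0.852144 = 0.811233
Parallel ([0.758905] and [0.811233]): 1 − (1 − 0.758905)(1 − 0.811233) = 0.9545

0.9545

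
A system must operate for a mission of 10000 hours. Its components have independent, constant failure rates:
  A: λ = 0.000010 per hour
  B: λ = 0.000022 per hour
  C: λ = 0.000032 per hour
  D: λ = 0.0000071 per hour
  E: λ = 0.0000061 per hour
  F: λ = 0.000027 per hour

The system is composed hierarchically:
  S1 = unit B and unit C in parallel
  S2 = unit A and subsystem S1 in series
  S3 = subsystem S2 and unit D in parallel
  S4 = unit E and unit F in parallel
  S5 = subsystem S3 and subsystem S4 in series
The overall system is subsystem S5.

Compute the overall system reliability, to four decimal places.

R(A) = exp(−0.000010 × 10000) = 0.904837
R(B) = exp(−0.000022 × 10000) = 0.802519
R(C) = exp(−0.000032 × 10000) = 0.726149
R(D) = exp(−0.0000071 × 10000) = 0.931462
R(E) = exp(−0.0000061 × 10000) = 0.940823
R(F) = exp(−0.000027 × 10000) = 0.763379
Parallel (B and C): 1 − (1 − 0.802519)(1 − 0.726149) = 0.945920
Series (A and [0.945920]): 0.904837 × 0.945920 = 0.855903
Parallel ([0.855903] and D): 1 − (1 − 0.855903)(1 − 0.931462) = 0.990124
Parallel (E and F): 1 − (1 − 0.940823)(1 − 0.763379) = 0.985997
Series ([0.990124] and [0.985997]): 0.990124 × 0.985997 = 0.9763

0.9763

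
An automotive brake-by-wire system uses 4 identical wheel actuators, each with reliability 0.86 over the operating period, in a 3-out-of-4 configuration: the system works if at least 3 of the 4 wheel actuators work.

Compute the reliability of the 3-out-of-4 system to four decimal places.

R = Σ_{i=3}^{4} C(4,i) p^i (1−p)^{4−i} with p = 0.86
C(4,3)·0.86^3·0.14^1 = 0.356191
C(4,4)·0.86^4·0.14^0 = 0.547008
Sum = 0.9032

0.9032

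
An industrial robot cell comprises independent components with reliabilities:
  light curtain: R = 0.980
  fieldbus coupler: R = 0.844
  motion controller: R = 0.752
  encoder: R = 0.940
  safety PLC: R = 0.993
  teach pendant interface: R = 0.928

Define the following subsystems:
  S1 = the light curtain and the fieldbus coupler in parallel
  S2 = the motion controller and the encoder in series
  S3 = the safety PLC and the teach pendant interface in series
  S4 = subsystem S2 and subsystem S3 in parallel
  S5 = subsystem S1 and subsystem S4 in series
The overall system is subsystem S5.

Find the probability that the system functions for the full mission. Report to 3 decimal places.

0.974

Parallel (light curtain and fieldbus coupler): 1 − (1 − 0.98000)(1 − 0.84400) = 0.99688
Series (motion controller and encoder): 0.75200 × 0.94000 = 0.70688
Series (safety PLC and teach pendant interface): 0.99300 × 0.92800 = 0.92150
Parallel ([0.70688] and [0.92150]): 1 − (1 − 0.70688)(1 − 0.92150) = 0.97699
Series ([0.99688] and [0.97699]): 0.99688 × 0.97699 = 0.974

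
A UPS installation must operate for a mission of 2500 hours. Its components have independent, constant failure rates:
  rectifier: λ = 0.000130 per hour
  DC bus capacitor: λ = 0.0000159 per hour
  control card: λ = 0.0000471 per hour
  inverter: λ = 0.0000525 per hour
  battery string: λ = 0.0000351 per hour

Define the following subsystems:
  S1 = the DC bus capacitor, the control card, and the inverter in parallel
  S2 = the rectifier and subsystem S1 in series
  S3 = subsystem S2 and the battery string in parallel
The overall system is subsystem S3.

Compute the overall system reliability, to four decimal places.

R(rectifier) = exp(−0.000130 × 2500) = 0.722527
R(DC bus capacitor) = exp(−0.0000159 × 2500) = 0.961030
R(control card) = exp(−0.0000471 × 2500) = 0.888918
R(inverter) = exp(−0.0000525 × 2500) = 0.876998
R(battery string) = exp(−0.0000351 × 2500) = 0.915990
Parallel (DC bus capacitor, control card, and inverter): 1 − (1 − 0.961030)(1 − 0.888918)(1 − 0.876998) = 0.999468
Series (rectifier and [0.999468]): 0.722527 × 0.999468 = 0.722143
Parallel ([0.722143] and battery string): 1 − (1 − 0.722143)(1 − 0.915990) = 0.9767

0.9767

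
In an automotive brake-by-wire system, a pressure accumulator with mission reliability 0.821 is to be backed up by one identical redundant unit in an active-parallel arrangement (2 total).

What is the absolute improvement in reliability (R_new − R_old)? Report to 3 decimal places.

R_before = 0.821
R_after = 1 − (1 − 0.821)^2 = 0.968
ΔR = 0.968 − 0.821 = 0.147

0.147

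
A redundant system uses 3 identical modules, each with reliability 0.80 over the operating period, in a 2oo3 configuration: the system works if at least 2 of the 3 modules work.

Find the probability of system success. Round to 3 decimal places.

R = Σ_{i=2}^{3} C(3,i) p^i (1−p)^{3−i} with p = 0.80
C(3,2)·0.80^2·0.20^1 = 0.38400
C(3,3)·0.80^3·0.20^0 = 0.51200
Sum = 0.896

0.896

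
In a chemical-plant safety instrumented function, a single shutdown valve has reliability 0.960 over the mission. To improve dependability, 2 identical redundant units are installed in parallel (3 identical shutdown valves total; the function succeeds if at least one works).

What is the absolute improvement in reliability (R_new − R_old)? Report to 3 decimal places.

0.040

R_before = 0.960
R_after = 1 − (1 − 0.960)^3 = 1.000
ΔR = 1.000 − 0.960 = 0.040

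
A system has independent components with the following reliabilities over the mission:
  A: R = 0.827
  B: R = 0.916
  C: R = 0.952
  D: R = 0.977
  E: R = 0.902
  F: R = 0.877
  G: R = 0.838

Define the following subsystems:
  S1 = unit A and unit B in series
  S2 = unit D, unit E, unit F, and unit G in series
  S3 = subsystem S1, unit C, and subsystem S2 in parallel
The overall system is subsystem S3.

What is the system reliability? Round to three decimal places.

Series (A and B): 0.82700 × 0.91600 = 0.75753
Series (D, E, F, and G): 0.97700 × 0.90200 × 0.87700 × 0.83800 = 0.64766
Parallel ([0.75753], C, and [0.64766]): 1 − (1 − 0.75753)(1 − 0.95200)(1 − 0.64766) = 0.996

0.996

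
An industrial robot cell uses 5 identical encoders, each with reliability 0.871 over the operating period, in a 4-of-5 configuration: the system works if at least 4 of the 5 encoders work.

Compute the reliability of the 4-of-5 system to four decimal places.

R = Σ_{i=4}^{5} C(5,i) p^i (1−p)^{5−i} with p = 0.871
C(5,4)·0.871^4·0.129^1 = 0.371221
C(5,5)·0.871^5·0.129^0 = 0.501292
Sum = 0.8725

0.8725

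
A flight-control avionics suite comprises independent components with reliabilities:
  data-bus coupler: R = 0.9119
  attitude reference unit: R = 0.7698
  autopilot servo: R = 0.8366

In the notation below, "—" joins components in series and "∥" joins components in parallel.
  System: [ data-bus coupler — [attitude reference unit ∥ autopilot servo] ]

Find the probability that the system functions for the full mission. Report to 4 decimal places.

Parallel (attitude reference unit and autopilot servo): 1 − (1 − 0.769800)(1 − 0.836600) = 0.962385
Series (data-bus coupler and [0.962385]): 0.911900 × 0.962385 = 0.8776

0.8776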